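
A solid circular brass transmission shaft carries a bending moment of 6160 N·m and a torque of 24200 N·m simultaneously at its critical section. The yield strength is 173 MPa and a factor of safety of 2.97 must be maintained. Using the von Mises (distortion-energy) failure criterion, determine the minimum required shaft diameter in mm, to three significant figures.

d = 156 mm

σ_allow = σ_y/n = 173/2.97 = 58.25 MPa.
For a solid shaft σ_b = 32M/(πd³) and τ = 16T/(πd³), so the von Mises stress is σ' = (16/πd³)·√(4M²+3T²).
√(4M²+3T²) = √(4×(6.160×10^6)² + 3×(2.420×10^7)²) = 4.369×10^7 N·mm.
d³ = 16×4.369×10^7/(π×58.25) = 3.820×10^6 mm³.
d = 156.3 mm.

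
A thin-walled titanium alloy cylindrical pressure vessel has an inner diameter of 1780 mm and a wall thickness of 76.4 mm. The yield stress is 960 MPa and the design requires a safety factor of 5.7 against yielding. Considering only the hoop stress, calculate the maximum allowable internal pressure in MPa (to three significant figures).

σ_allow = 960/5.7 = 168.4 MPa.
σ_h = pD/(2t) → p_allow = 2σ_allow t/D = 2×168.4×76.4/1780 = 14.46 MPa.

p_allow = 14.5 MPa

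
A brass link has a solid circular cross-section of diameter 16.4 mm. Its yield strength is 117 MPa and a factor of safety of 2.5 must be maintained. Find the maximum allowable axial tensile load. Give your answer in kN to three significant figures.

F_allow = 9.89 kN

σ_allow = 117/2.5 = 46.80 MPa.
A = πd²/4 = π×16.4²/4 = 211.2 mm².
F_allow = σ_allow × A = 46.80×211.2 = 9886 N.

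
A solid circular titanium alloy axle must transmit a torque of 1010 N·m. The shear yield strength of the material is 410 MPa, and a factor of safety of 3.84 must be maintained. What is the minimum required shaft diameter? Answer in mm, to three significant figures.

d = 36.4 mm

Allowable shear stress τ_allow = 410/3.84 = 106.8 MPa.
For a solid shaft τ = 16T/(πd³), so d³ = 16T/(π τ_allow) = 16×1010000/(π×106.8) = 48180 mm³.
d = (48180)^(1/3) = 36.39 mm.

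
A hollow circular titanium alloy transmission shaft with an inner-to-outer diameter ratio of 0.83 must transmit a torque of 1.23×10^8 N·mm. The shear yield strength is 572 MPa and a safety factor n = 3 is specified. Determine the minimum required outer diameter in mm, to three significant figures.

τ_allow = 572/3 = 190.7 MPa.
For a hollow shaft τ = 16T/[πd_o³(1−k⁴)] with k = 0.83, so 1−k⁴ = 0.5254.
d_o³ = 16T/[π τ_allow (1−k⁴)] = 16×1.2300×10^8/(π×190.7×0.5254) = 6.253×10^6 mm³.
d_o = 184.2 mm.

d_o = 184 mm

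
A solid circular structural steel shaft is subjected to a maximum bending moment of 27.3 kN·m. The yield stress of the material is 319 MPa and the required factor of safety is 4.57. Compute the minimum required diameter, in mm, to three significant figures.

d = 159 mm

σ_allow = 319/4.57 = 69.80 MPa.
For a solid circular section σ = 32M/(πd³), so d³ = 32M/(π σ_allow) = 32×2.7300×10^7/(π×69.80) = 3.984×10^6 mm³.
d = 158.5 mm.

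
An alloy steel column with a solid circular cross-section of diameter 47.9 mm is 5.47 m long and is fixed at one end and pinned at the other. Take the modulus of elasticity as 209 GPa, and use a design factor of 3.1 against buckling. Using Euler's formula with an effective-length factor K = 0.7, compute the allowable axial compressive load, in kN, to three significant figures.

I = πd⁴/64 = π×47.9⁴/64 = 258400 mm⁴.
Effective length L_e = KL = 0.7×5.47 m = 3829 mm.
Euler critical load P_cr = π²EI/L_e² = π²×209000×258400/3829² = 36360 N.
P_allow = P_cr/n = 36360/3.1 = 11730 N.

P_allow = 11.7 kN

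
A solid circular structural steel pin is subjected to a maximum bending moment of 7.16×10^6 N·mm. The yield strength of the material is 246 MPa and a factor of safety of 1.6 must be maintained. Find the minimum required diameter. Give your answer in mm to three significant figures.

d = 78.0 mm

σ_allow = 246/1.6 = 153.8 MPa.
For a solid circular section σ = 32M/(πd³), so d³ = 32M/(π σ_allow) = 32×7160000/(π×153.8) = 474300 mm³.
d = 77.99 mm.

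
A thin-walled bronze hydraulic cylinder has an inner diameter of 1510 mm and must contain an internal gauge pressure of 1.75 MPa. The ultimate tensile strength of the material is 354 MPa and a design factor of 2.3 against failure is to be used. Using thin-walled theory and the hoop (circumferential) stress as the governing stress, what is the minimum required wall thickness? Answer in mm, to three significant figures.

σ_allow = 354/2.3 = 153.9 MPa.
Hoop stress σ_h = pD/(2t), so t = pD/(2σ_allow) = 1.75×1510/(2×153.9) = 8.584 mm.

t = 8.58 mm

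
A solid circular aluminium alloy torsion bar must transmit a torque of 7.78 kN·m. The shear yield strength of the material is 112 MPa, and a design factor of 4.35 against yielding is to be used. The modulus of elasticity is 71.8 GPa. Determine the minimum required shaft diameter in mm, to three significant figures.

Allowable shear stress τ_allow = 112/4.35 = 25.75 MPa.
For a solid shaft τ = 16T/(πd³), so d³ = 16T/(π τ_allow) = 16×7780000/(π×25.75) = 1.539×10^6 mm³.
d = (1.539×10^6)^(1/3) = 115.5 mm.

d = 115 mm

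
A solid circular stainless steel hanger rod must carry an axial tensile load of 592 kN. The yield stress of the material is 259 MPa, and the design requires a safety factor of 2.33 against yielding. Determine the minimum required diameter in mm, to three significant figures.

Allowable stress σ_allow = 259/2.33 = 111.2 MPa.
Required area A = F/σ_allow = 592000/111.2 = 5326 mm².
A = πd²/4 → d = √(4A/π) = 82.35 mm.

d = 82.3 mm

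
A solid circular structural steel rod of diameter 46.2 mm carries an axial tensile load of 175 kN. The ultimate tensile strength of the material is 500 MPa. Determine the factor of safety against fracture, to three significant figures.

A = πd²/4 = 1676 mm².
σ = F/A = 175000/1676 = 104.4 MPa.
n = 500/104.4 = 4.790.

n = 4.79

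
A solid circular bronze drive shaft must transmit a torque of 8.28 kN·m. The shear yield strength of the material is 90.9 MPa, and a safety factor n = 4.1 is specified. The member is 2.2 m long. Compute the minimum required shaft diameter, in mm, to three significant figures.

Allowable shear stress τ_allow = 90.9/4.1 = 22.17 MPa.
For a solid shaft τ = 16T/(πd³), so d³ = 16T/(π τ_allow) = 16×8280000/(π×22.17) = 1.902×10^6 mm³.
d = (1.902×10^6)^(1/3) = 123.9 mm.

d = 124 mm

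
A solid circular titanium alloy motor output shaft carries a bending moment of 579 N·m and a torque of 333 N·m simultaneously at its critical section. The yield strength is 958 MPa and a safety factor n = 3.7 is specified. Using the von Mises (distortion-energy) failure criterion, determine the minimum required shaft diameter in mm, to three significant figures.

σ_allow = σ_y/n = 958/3.7 = 258.9 MPa.
For a solid shaft σ_b = 32M/(πd³) and τ = 16T/(πd³), so the von Mises stress is σ' = (16/πd³)·√(4M²+3T²).
√(4M²+3T²) = √(4×(579000)² + 3×(333000)²) = 1.294×10^6 N·mm.
d³ = 16×1.294×10^6/(π×258.9) = 25450 mm³.
d = 29.41 mm.

d = 29.4 mm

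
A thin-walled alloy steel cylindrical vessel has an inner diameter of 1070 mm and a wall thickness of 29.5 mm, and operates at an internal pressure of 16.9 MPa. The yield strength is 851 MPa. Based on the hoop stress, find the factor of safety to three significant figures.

n = 2.78

σ_h = pD/(2t) = 16.9×1070/(2×29.5) = 306.5 MPa.
n = 851/306.5 = 2.777.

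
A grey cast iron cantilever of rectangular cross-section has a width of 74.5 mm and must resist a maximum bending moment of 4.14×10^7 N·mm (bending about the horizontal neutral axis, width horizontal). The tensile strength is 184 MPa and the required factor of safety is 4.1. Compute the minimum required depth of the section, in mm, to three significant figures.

σ_allow = 184/4.1 = 44.88 MPa.
For a rectangular section σ = 6M/(bh²), so h² = 6M/(b σ_allow) = 6×4.1400×10^7/(74.5×44.88) = 74300 mm².
h = 272.6 mm.

h = 273 mm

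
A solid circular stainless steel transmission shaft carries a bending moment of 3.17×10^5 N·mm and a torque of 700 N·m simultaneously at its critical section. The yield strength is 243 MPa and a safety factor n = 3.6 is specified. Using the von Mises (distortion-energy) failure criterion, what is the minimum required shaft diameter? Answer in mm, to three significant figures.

σ_allow = σ_y/n = 243/3.6 = 67.50 MPa.
For a solid shaft σ_b = 32M/(πd³) and τ = 16T/(πd³), so the von Mises stress is σ' = (16/πd³)·√(4M²+3T²).
√(4M²+3T²) = √(4×(317000)² + 3×(700000)²) = 1.368×10^6 N·mm.
d³ = 16×1.368×10^6/(π×67.50) = 103200 mm³.
d = 46.91 mm.

d = 46.9 mm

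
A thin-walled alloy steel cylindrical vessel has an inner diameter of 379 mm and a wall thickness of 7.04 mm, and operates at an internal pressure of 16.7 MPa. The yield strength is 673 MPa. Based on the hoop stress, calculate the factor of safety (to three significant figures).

n = 1.50

σ_h = pD/(2t) = 16.7×379/(2×7.04) = 449.5 MPa.
n = 673/449.5 = 1.497.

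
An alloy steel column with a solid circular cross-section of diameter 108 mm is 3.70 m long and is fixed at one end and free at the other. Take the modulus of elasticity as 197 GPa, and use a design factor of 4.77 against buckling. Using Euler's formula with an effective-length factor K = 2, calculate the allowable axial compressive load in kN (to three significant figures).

P_allow = 49.7 kN

I = πd⁴/64 = π×108⁴/64 = 6.678×10^6 mm⁴.
Effective length L_e = KL = 2×3.70 m = 7400 mm.
Euler critical load P_cr = π²EI/L_e² = π²×197000×6.678×10^6/7400² = 237100 N.
P_allow = P_cr/n = 237100/4.77 = 49710 N.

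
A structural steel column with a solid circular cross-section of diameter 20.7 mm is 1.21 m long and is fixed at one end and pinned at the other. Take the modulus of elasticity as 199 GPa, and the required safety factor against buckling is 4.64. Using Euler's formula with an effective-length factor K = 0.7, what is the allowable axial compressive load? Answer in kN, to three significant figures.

I = πd⁴/64 = π×20.7⁴/64 = 9013 mm⁴.
Effective length L_e = KL = 0.7×1.21 m = 847.0 mm.
Euler critical load P_cr = π²EI/L_e² = π²×199000×9013/847.0² = 24670 N.
P_allow = P_cr/n = 24670/4.64 = 5318 N.

P_allow = 5.32 kN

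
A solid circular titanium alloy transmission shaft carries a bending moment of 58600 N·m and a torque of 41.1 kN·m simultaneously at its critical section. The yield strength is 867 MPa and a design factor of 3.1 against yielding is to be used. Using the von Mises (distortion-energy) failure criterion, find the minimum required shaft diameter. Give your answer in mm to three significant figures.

σ_allow = σ_y/n = 867/3.1 = 279.7 MPa.
For a solid shaft σ_b = 32M/(πd³) and τ = 16T/(πd³), so the von Mises stress is σ' = (16/πd³)·√(4M²+3T²).
√(4M²+3T²) = √(4×(5.860×10^7)² + 3×(4.110×10^7)²) = 1.371×10^8 N·mm.
d³ = 16×1.371×10^8/(π×279.7) = 2.497×10^6 mm³.
d = 135.7 mm.

d = 136 mm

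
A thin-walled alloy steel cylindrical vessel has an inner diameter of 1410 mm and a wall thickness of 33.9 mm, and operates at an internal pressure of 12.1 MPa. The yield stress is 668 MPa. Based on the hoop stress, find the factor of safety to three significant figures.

σ_h = pD/(2t) = 12.1×1410/(2×33.9) = 251.6 MPa.
n = 668/251.6 = 2.655.

n = 2.65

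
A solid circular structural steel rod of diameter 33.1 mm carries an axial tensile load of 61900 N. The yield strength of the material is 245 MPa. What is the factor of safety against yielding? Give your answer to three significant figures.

A = πd²/4 = 860.5 mm².
σ = F/A = 61900/860.5 = 71.94 MPa.
n = 245/71.94 = 3.406.

n = 3.41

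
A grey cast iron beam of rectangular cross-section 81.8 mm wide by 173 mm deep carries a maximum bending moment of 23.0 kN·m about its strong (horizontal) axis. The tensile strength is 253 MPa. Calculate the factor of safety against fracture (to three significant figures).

Section modulus S = bh²/6 = 81.8×173²/6 = 408000 mm³.
σ = M/S = 2.3000×10^7/408000 = 56.37 MPa.
n = 253/56.37 = 4.488.

n = 4.49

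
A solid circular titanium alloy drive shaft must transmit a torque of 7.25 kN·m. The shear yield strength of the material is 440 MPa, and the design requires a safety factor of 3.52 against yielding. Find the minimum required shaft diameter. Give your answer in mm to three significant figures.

Allowable shear stress τ_allow = 440/3.52 = 125.0 MPa.
For a solid shaft τ = 16T/(πd³), so d³ = 16T/(π τ_allow) = 16×7250000/(π×125.0) = 295400 mm³.
d = (295400)^(1/3) = 66.60 mm.

d = 66.6 mm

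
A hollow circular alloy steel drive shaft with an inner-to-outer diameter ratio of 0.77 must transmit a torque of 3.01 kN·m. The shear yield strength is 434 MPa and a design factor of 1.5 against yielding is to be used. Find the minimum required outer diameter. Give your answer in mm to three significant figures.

τ_allow = 434/1.5 = 289.3 MPa.
For a hollow shaft τ = 16T/[πd_o³(1−k⁴)] with k = 0.77, so 1−k⁴ = 0.6485.
d_o³ = 16T/[π τ_allow (1−k⁴)] = 16×3010000/(π×289.3×0.6485) = 81700 mm³.
d_o = 43.39 mm.

d_o = 43.4 mm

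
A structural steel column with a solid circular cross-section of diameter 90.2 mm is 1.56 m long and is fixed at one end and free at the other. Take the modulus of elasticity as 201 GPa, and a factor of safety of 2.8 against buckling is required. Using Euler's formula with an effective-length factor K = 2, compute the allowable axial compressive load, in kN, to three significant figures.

P_allow = 236 kN

I = πd⁴/64 = π×90.2⁴/64 = 3.249×10^6 mm⁴.
Effective length L_e = KL = 2×1.56 m = 3120 mm.
Euler critical load P_cr = π²EI/L_e² = π²×201000×3.249×10^6/3120² = 662200 N.
P_allow = P_cr/n = 662200/2.8 = 236500 N.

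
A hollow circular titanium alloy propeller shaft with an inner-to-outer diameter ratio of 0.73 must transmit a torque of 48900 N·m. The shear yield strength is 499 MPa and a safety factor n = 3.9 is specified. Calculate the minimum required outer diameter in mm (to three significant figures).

τ_allow = 499/3.9 = 127.9 MPa.
For a hollow shaft τ = 16T/[πd_o³(1−k⁴)] with k = 0.73, so 1−k⁴ = 0.7160.
d_o³ = 16T/[π τ_allow (1−k⁴)] = 16×4.8900×10^7/(π×127.9×0.7160) = 2.718×10^6 mm³.
d_o = 139.6 mm.

d_o = 140 mm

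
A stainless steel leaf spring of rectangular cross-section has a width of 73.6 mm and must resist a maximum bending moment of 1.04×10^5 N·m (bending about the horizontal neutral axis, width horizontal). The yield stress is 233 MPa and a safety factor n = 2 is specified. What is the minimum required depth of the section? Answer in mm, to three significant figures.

h = 270 mm

σ_allow = 233/2 = 116.5 MPa.
For a rectangular section σ = 6M/(bh²), so h² = 6M/(b σ_allow) = 6×1.0400×10^8/(73.6×116.5) = 72770 mm².
h = 269.8 mm.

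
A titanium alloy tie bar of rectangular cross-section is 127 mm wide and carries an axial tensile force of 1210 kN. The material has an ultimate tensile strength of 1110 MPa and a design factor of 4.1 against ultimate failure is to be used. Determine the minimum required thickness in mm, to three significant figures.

σ_allow = 1110/4.1 = 270.7 MPa.
Required area A = F/σ_allow = 1210000/270.7 = 4469 mm².
t = A/w = 4469/127 = 35.19 mm.

t = 35.2 mm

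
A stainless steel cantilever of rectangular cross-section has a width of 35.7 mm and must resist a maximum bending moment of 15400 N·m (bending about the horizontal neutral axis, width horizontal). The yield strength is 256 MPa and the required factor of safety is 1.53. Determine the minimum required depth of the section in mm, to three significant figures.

σ_allow = 256/1.53 = 167.3 MPa.
For a rectangular section σ = 6M/(bh²), so h² = 6M/(b σ_allow) = 6×1.5400×10^7/(35.7×167.3) = 15470 mm².
h = 124.4 mm.

h = 124 mm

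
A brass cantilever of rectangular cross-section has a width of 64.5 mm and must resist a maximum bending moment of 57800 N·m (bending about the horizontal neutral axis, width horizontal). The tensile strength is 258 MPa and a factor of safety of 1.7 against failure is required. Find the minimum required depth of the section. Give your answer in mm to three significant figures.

σ_allow = 258/1.7 = 151.8 MPa.
For a rectangular section σ = 6M/(bh²), so h² = 6M/(b σ_allow) = 6×5.7800×10^7/(64.5×151.8) = 35430 mm².
h = 188.2 mm.

h = 188 mm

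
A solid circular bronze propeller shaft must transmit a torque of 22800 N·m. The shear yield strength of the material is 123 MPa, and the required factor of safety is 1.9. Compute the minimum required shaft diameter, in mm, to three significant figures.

d = 122 mm

Allowable shear stress τ_allow = 123/1.9 = 64.74 MPa.
For a solid shaft τ = 16T/(πd³), so d³ = 16T/(π τ_allow) = 16×2.2800×10^7/(π×64.74) = 1.794×10^6 mm³.
d = (1.794×10^6)^(1/3) = 121.5 mm.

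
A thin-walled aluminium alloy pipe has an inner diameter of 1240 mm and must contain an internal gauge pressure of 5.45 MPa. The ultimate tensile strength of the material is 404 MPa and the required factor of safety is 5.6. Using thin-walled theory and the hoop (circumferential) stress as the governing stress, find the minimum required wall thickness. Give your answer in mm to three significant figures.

t = 46.8 mm

σ_allow = 404/5.6 = 72.14 MPa.
Hoop stress σ_h = pD/(2t), so t = pD/(2σ_allow) = 5.45×1240/(2×72.14) = 46.84 mm.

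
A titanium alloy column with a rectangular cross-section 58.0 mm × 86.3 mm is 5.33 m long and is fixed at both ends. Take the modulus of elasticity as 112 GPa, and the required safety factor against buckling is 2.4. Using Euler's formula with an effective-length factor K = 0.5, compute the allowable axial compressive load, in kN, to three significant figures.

Buckling occurs about the weak axis: I_min = h·b³/12 = 86.3×58.0³/12 = 1.403×10^6 mm⁴ (b = 58.0 mm is the smaller dimension).
Effective length L_e = KL = 0.5×5.33 m = 2665 mm.
Euler critical load P_cr = π²EI/L_e² = π²×112000×1.403×10^6/2665² = 218400 N.
P_allow = P_cr/n = 218400/2.4 = 91000 N.

P_allow = 91.0 kN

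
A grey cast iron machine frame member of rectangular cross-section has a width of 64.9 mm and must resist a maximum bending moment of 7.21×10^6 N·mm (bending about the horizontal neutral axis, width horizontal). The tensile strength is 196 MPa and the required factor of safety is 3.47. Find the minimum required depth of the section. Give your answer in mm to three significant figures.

h = 109 mm

σ_allow = 196/3.47 = 56.48 MPa.
For a rectangular section σ = 6M/(bh²), so h² = 6M/(b σ_allow) = 6×7210000/(64.9×56.48) = 11800 mm².
h = 108.6 mm.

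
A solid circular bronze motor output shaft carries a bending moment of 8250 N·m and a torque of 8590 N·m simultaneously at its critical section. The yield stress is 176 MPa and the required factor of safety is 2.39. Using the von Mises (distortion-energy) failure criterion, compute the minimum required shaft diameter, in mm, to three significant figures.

d = 115 mm

σ_allow = σ_y/n = 176/2.39 = 73.64 MPa.
For a solid shaft σ_b = 32M/(πd³) and τ = 16T/(πd³), so the von Mises stress is σ' = (16/πd³)·√(4M²+3T²).
√(4M²+3T²) = √(4×(8.250×10^6)² + 3×(8.590×10^6)²) = 2.222×10^7 N·mm.
d³ = 16×2.222×10^7/(π×73.64) = 1.537×10^6 mm³.
d = 115.4 mm.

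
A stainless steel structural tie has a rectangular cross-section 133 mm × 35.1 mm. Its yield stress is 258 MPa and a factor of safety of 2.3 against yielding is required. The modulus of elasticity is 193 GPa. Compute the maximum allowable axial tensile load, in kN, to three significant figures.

σ_allow = 258/2.3 = 112.2 MPa.
A = 133×35.1 = 4668 mm².
F_allow = σ_allow × A = 112.2×4668 = 523700 N.

F_allow = 524 kN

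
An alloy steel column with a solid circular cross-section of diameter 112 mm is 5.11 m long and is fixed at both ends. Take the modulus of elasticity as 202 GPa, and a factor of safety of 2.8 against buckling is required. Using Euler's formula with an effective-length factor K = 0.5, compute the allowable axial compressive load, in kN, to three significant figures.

P_allow = 842 kN

I = πd⁴/64 = π×112⁴/64 = 7.724×10^6 mm⁴.
Effective length L_e = KL = 0.5×5.11 m = 2555 mm.
Euler critical load P_cr = π²EI/L_e² = π²×202000×7.724×10^6/2555² = 2.359×10^6 N.
P_allow = P_cr/n = 2.359×10^6/2.8 = 842500 N.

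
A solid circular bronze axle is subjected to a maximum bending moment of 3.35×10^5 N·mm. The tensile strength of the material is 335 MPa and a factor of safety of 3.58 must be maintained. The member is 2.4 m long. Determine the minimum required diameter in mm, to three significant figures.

d = 33.2 mm

σ_allow = 335/3.58 = 93.58 MPa.
For a solid circular section σ = 32M/(πd³), so d³ = 32M/(π σ_allow) = 32×335000/(π×93.58) = 36470 mm³.
d = 33.16 mm.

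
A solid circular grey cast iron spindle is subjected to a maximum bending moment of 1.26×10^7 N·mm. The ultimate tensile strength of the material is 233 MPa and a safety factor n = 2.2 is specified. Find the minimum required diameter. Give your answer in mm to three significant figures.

σ_allow = 233/2.2 = 105.9 MPa.
For a solid circular section σ = 32M/(πd³), so d³ = 32M/(π σ_allow) = 32×1.2600×10^7/(π×105.9) = 1.212×10^6 mm³.
d = 106.6 mm.

d = 107 mm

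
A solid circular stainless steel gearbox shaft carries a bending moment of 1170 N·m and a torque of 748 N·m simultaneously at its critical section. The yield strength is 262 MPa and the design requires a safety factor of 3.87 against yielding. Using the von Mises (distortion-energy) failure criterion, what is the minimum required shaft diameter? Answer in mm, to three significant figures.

d = 58.6 mm

σ_allow = σ_y/n = 262/3.87 = 67.70 MPa.
For a solid shaft σ_b = 32M/(πd³) and τ = 16T/(πd³), so the von Mises stress is σ' = (16/πd³)·√(4M²+3T²).
√(4M²+3T²) = √(4×(1.170×10^6)² + 3×(748000)²) = 2.675×10^6 N·mm.
d³ = 16×2.675×10^6/(π×67.70) = 201200 mm³.
d = 58.60 mm.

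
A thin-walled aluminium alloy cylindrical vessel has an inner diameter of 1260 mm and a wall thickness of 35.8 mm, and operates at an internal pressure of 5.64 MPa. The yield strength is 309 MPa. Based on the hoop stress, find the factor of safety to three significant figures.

σ_h = pD/(2t) = 5.64×1260/(2×35.8) = 99.25 MPa.
n = 309/99.25 = 3.113.

n = 3.11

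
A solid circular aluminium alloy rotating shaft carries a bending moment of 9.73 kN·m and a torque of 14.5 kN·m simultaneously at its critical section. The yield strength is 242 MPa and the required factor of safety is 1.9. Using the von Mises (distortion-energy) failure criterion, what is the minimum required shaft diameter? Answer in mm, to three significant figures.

d = 108 mm

σ_allow = σ_y/n = 242/1.9 = 127.4 MPa.
For a solid shaft σ_b = 32M/(πd³) and τ = 16T/(πd³), so the von Mises stress is σ' = (16/πd³)·√(4M²+3T²).
√(4M²+3T²) = √(4×(9.730×10^6)² + 3×(1.450×10^7)²) = 3.177×10^7 N·mm.
d³ = 16×3.177×10^7/(π×127.4) = 1.270×10^6 mm³.
d = 108.3 mm.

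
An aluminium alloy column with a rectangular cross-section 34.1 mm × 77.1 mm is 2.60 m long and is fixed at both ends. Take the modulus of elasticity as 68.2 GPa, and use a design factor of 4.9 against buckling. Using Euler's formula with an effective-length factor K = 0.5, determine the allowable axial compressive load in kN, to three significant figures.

P_allow = 20.7 kN

Buckling occurs about the weak axis: I_min = h·b³/12 = 77.1×34.1³/12 = 254800 mm⁴ (b = 34.1 mm is the smaller dimension).
Effective length L_e = KL = 0.5×2.60 m = 1300 mm.
Euler critical load P_cr = π²EI/L_e² = π²×68200×254800/1300² = 101500 N.
P_allow = P_cr/n = 101500/4.9 = 20710 N.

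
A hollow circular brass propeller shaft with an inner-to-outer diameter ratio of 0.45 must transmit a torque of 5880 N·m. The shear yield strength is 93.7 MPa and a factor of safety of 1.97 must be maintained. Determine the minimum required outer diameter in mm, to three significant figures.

d_o = 86.9 mm

τ_allow = 93.7/1.97 = 47.56 MPa.
For a hollow shaft τ = 16T/[πd_o³(1−k⁴)] with k = 0.45, so 1−k⁴ = 0.9590.
d_o³ = 16T/[π τ_allow (1−k⁴)] = 16×5880000/(π×47.56×0.9590) = 656500 mm³.
d_o = 86.91 mm.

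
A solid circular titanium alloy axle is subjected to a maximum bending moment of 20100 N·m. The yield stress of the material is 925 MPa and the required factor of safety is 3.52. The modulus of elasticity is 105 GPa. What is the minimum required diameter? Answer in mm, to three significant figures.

σ_allow = 925/3.52 = 262.8 MPa.
For a solid circular section σ = 32M/(πd³), so d³ = 32M/(π σ_allow) = 32×2.0100×10^7/(π×262.8) = 779100 mm³.
d = 92.02 mm.

d = 92.0 mm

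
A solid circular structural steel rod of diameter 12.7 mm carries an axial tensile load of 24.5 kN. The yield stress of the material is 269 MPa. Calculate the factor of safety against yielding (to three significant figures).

A = πd²/4 = 126.7 mm².
σ = F/A = 24500/126.7 = 193.4 MPa.
n = 269/193.4 = 1.391.

n = 1.39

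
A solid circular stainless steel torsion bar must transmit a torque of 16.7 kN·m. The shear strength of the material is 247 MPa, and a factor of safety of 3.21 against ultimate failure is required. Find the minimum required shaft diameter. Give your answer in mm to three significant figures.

Allowable shear stress τ_allow = 247/3.21 = 76.95 MPa.
For a solid shaft τ = 16T/(πd³), so d³ = 16T/(π τ_allow) = 16×1.6700×10^7/(π×76.95) = 1.105×10^6 mm³.
d = (1.105×10^6)^(1/3) = 103.4 mm.

d = 103 mm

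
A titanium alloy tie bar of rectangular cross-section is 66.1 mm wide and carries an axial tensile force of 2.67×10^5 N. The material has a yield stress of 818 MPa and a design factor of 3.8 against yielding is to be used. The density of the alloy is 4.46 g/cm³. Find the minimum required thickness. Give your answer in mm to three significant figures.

t = 18.8 mm

σ_allow = 818/3.8 = 215.3 MPa.
Required area A = F/σ_allow = 267000/215.3 = 1240 mm².
t = A/w = 1240/66.1 = 18.76 mm.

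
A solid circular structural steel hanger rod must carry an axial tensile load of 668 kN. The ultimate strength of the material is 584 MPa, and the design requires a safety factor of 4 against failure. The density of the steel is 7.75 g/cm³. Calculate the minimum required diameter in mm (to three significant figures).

d = 76.3 mm

Allowable stress σ_allow = 584/4 = 146.0 MPa.
Required area A = F/σ_allow = 668000/146.0 = 4575 mm².
A = πd²/4 → d = √(4A/π) = 76.33 mm.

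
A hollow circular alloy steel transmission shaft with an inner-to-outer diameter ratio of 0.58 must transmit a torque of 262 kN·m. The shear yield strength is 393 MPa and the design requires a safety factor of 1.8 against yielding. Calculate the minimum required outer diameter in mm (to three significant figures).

d_o = 190 mm

τ_allow = 393/1.8 = 218.3 MPa.
For a hollow shaft τ = 16T/[πd_o³(1−k⁴)] with k = 0.58, so 1−k⁴ = 0.8868.
d_o³ = 16T/[π τ_allow (1−k⁴)] = 16×2.6200×10^8/(π×218.3×0.8868) = 6.891×10^6 mm³.
d_o = 190.3 mm.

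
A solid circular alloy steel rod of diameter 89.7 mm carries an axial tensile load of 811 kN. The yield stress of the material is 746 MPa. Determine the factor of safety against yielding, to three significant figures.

A = πd²/4 = 6319 mm².
σ = F/A = 811000/6319 = 128.3 MPa.
n = 746/128.3 = 5.813.

n = 5.81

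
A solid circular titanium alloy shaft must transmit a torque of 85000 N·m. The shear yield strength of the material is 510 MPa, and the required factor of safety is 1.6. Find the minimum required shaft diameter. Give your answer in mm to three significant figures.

d = 111 mm

Allowable shear stress τ_allow = 510/1.6 = 318.8 MPa.
For a solid shaft τ = 16T/(πd³), so d³ = 16T/(π τ_allow) = 16×8.5000×10^7/(π×318.8) = 1.358×10^6 mm³.
d = (1.358×10^6)^(1/3) = 110.7 mm.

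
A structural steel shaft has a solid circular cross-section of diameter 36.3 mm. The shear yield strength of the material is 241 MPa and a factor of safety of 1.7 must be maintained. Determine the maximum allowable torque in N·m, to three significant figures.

T_allow = 1330 N·m

τ_allow = 241/1.7 = 141.8 MPa.
For a solid shaft T_allow = τ_allow·πd³/16; πd³/16 = π×36.3³/16 = 9392 mm³.
T_allow = 141.8×9392 = 1.331×10^6 N·mm = 1331 N·m.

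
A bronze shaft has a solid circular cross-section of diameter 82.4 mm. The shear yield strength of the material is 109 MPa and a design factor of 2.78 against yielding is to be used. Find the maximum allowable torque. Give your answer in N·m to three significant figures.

T_allow = 4310 N·m

τ_allow = 109/2.78 = 39.21 MPa.
For a solid shaft T_allow = τ_allow·πd³/16; πd³/16 = π×82.4³/16 = 109900 mm³.
T_allow = 39.21×109900 = 4.307×10^6 N·mm = 4307 N·m.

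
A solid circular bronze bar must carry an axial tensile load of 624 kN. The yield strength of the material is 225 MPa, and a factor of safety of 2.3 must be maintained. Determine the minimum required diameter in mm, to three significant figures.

d = 90.1 mm

Allowable stress σ_allow = 225/2.3 = 97.83 MPa.
Required area A = F/σ_allow = 624000/97.83 = 6379 mm².
A = πd²/4 → d = √(4A/π) = 90.12 mm.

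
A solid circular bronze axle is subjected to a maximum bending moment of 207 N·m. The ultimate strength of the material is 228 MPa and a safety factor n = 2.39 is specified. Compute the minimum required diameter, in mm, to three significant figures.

d = 28.1 mm

σ_allow = 228/2.39 = 95.40 MPa.
For a solid circular section σ = 32M/(πd³), so d³ = 32M/(π σ_allow) = 32×207000/(π×95.40) = 22100 mm³.
d = 28.06 mm.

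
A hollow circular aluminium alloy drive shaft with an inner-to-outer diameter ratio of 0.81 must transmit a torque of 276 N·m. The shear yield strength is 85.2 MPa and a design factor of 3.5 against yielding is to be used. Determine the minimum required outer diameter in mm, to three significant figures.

d_o = 46.6 mm

τ_allow = 85.2/3.5 = 24.34 MPa.
For a hollow shaft τ = 16T/[πd_o³(1−k⁴)] with k = 0.81, so 1−k⁴ = 0.5695.
d_o³ = 16T/[π τ_allow (1−k⁴)] = 16×276000/(π×24.34×0.5695) = 101400 mm³.
d_o = 46.63 mm.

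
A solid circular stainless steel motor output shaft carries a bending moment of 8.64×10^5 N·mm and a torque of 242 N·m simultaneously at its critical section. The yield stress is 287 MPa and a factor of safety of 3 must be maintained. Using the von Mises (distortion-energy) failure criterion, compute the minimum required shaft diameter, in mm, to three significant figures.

d = 45.6 mm

σ_allow = σ_y/n = 287/3 = 95.67 MPa.
For a solid shaft σ_b = 32M/(πd³) and τ = 16T/(πd³), so the von Mises stress is σ' = (16/πd³)·√(4M²+3T²).
√(4M²+3T²) = √(4×(864000)² + 3×(242000)²) = 1.778×10^6 N·mm.
d³ = 16×1.778×10^6/(π×95.67) = 94660 mm³.
d = 45.57 mm.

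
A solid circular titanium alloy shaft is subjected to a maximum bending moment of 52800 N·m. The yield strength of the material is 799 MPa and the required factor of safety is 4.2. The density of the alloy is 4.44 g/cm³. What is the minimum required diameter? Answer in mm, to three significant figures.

d = 141 mm

σ_allow = 799/4.2 = 190.2 MPa.
For a solid circular section σ = 32M/(πd³), so d³ = 32M/(π σ_allow) = 32×5.2800×10^7/(π×190.2) = 2.827×10^6 mm³.
d = 141.4 mm.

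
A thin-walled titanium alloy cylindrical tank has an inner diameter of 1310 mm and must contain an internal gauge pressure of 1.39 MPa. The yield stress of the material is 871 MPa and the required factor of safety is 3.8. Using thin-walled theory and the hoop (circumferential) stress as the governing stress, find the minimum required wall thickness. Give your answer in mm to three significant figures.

σ_allow = 871/3.8 = 229.2 MPa.
Hoop stress σ_h = pD/(2t), so t = pD/(2σ_allow) = 1.39×1310/(2×229.2) = 3.972 mm.

t = 3.97 mm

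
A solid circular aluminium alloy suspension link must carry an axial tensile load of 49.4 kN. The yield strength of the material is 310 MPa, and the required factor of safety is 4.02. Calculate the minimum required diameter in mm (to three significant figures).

d = 28.6 mm

Allowable stress σ_allow = 310/4.02 = 77.11 MPa.
Required area A = F/σ_allow = 49400/77.11 = 640.6 mm².
A = πd²/4 → d = √(4A/π) = 28.56 mm.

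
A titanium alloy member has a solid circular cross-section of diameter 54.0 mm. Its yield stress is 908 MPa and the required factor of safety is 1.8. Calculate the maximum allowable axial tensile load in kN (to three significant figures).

σ_allow = 908/1.8 = 504.4 MPa.
A = πd²/4 = π×54.0²/4 = 2290 mm².
F_allow = σ_allow × A = 504.4×2290 = 1.155×10^6 N.

F_allow = 1160 kN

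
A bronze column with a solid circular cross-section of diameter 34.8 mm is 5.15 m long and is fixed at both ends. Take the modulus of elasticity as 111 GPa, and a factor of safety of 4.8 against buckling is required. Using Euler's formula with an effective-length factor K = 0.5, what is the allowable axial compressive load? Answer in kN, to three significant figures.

P_allow = 2.48 kN

I = πd⁴/64 = π×34.8⁴/64 = 71990 mm⁴.
Effective length L_e = KL = 0.5×5.15 m = 2575 mm.
Euler critical load P_cr = π²EI/L_e² = π²×111000×71990/2575² = 11890 N.
P_allow = P_cr/n = 11890/4.8 = 2478 N.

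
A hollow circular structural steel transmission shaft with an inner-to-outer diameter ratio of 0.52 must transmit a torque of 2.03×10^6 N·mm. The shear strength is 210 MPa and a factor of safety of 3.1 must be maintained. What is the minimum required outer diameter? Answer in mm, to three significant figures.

d_o = 54.8 mm

τ_allow = 210/3.1 = 67.74 MPa.
For a hollow shaft τ = 16T/[πd_o³(1−k⁴)] with k = 0.52, so 1−k⁴ = 0.9269.
d_o³ = 16T/[π τ_allow (1−k⁴)] = 16×2030000/(π×67.74×0.9269) = 164700 mm³.
d_o = 54.81 mm.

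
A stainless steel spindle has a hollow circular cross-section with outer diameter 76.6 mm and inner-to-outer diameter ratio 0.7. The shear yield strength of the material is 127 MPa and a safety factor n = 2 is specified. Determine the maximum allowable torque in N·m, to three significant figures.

τ_allow = 127/2 = 63.50 MPa.
For a hollow shaft T_allow = τ_allow·πd_o³(1−k⁴)/16 with 1−k⁴ = 0.7599, so πd_o³(1−k⁴)/16 = 67060 mm³.
T_allow = 63.50×67060 = 4.258×10^6 N·mm = 4258 N·m.

T_allow = 4260 N·m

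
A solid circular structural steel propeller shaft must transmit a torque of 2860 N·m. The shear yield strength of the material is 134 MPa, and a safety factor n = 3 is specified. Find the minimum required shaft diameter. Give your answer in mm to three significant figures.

Allowable shear stress τ_allow = 134/3 = 44.67 MPa.
For a solid shaft τ = 16T/(πd³), so d³ = 16T/(π τ_allow) = 16×2860000/(π×44.67) = 326100 mm³.
d = (326100)^(1/3) = 68.83 mm.

d = 68.8 mm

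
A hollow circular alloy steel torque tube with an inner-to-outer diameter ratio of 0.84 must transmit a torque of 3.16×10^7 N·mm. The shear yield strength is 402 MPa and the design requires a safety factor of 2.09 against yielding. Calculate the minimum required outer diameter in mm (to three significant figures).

d_o = 119 mm

τ_allow = 402/2.09 = 192.3 MPa.
For a hollow shaft τ = 16T/[πd_o³(1−k⁴)] with k = 0.84, so 1−k⁴ = 0.5021.
d_o³ = 16T/[π τ_allow (1−k⁴)] = 16×3.1600×10^7/(π×192.3×0.5021) = 1.666×10^6 mm³.
d_o = 118.6 mm.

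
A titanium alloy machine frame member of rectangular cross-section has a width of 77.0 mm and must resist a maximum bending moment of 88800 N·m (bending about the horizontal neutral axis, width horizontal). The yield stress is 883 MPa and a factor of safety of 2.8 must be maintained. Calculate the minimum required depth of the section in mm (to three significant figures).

σ_allow = 883/2.8 = 315.4 MPa.
For a rectangular section σ = 6M/(bh²), so h² = 6M/(b σ_allow) = 6×8.8800×10^7/(77.0×315.4) = 21940 mm².
h = 148.1 mm.

h = 148 mm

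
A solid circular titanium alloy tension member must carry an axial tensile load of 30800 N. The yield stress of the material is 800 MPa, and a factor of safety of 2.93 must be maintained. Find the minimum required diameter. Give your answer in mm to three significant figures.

d = 12.0 mm

Allowable stress σ_allow = 800/2.93 = 273.0 MPa.
Required area A = F/σ_allow = 30800/273.0 = 112.8 mm².
A = πd²/4 → d = √(4A/π) = 11.98 mm.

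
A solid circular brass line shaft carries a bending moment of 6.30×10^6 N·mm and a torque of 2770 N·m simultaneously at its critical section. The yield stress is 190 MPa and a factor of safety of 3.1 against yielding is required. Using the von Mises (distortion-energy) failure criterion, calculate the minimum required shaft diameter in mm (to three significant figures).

σ_allow = σ_y/n = 190/3.1 = 61.29 MPa.
For a solid shaft σ_b = 32M/(πd³) and τ = 16T/(πd³), so the von Mises stress is σ' = (16/πd³)·√(4M²+3T²).
√(4M²+3T²) = √(4×(6.300×10^6)² + 3×(2.770×10^6)²) = 1.348×10^7 N·mm.
d³ = 16×1.348×10^7/(π×61.29) = 1.120×10^6 mm³.
d = 103.9 mm.

d = 104 mm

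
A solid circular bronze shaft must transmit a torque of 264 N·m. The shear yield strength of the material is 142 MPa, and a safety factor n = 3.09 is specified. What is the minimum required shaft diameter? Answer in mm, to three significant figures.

d = 30.8 mm

Allowable shear stress τ_allow = 142/3.09 = 45.95 MPa.
For a solid shaft τ = 16T/(πd³), so d³ = 16T/(π τ_allow) = 16×264000/(π×45.95) = 29260 mm³.
d = (29260)^(1/3) = 30.81 mm.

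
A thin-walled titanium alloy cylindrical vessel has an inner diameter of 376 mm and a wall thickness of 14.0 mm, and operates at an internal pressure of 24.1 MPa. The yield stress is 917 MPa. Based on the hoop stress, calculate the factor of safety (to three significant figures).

n = 2.83

σ_h = pD/(2t) = 24.1×376/(2×14.0) = 323.6 MPa.
n = 917/323.6 = 2.833.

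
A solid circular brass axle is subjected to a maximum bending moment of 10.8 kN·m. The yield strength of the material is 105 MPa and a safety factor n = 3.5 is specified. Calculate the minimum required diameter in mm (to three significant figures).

σ_allow = 105/3.5 = 30.00 MPa.
For a solid circular section σ = 32M/(πd³), so d³ = 32M/(π σ_allow) = 32×1.0800×10^7/(π×30.00) = 3.667×10^6 mm³.
d = 154.2 mm.

d = 154 mm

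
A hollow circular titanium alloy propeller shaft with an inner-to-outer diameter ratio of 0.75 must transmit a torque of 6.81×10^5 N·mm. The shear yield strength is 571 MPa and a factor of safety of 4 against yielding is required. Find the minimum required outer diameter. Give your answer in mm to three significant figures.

d_o = 32.9 mm

τ_allow = 571/4 = 142.8 MPa.
For a hollow shaft τ = 16T/[πd_o³(1−k⁴)] with k = 0.75, so 1−k⁴ = 0.6836.
d_o³ = 16T/[π τ_allow (1−k⁴)] = 16×681000/(π×142.8×0.6836) = 35540 mm³.
d_o = 32.88 mm.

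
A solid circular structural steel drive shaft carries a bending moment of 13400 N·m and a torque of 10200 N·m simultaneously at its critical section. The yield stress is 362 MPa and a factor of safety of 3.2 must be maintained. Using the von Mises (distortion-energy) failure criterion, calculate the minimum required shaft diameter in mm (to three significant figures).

σ_allow = σ_y/n = 362/3.2 = 113.1 MPa.
For a solid shaft σ_b = 32M/(πd³) and τ = 16T/(πd³), so the von Mises stress is σ' = (16/πd³)·√(4M²+3T²).
√(4M²+3T²) = √(4×(1.340×10^7)² + 3×(1.020×10^7)²) = 3.210×10^7 N·mm.
d³ = 16×3.210×10^7/(π×113.1) = 1.445×10^6 mm³.
d = 113.1 mm.

d = 113 mm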